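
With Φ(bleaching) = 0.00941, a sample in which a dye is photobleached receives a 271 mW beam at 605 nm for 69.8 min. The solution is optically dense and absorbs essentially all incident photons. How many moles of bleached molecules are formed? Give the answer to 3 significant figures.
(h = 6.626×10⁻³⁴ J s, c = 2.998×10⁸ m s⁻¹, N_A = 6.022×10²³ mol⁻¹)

Photon energy at 605 nm: hc/λ = (6.626×10⁻³⁴)(2.998×10⁸)/(605×10⁻⁹) = 3.283×10⁻¹⁹ J.
Energy delivered: (271 mW)(4188 s) = 1135 J.
Photons incident: 1135 / 3.283×10⁻¹⁹ = 3.457×10²¹, i.e. 3.457×10²¹/6.022×10²³ = 0.005741 mol.
Product: Φ × n_abs = 0.00941 × 0.005741 = 5.402×10⁻⁵ mol.

5.40×10⁻⁵ mol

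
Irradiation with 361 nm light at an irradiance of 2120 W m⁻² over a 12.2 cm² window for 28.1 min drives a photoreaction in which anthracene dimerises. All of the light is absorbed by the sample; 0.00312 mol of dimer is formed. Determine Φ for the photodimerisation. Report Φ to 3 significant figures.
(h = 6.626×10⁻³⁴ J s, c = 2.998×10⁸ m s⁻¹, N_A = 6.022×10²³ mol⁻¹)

Φ = 0.237

Photon energy at 361 nm: hc/λ = (6.626×10⁻³⁴)(2.998×10⁸)/(361×10⁻⁹) = 5.503×10⁻¹⁹ J.
Energy delivered: (2120 W m⁻²)(12.2×10⁻⁴ m²)(1686 s) = 4361 J.
Photons incident: 4361 / 5.503×10⁻¹⁹ = 7.925×10²¹, i.e. 7.925×10²¹/6.022×10²³ = 0.01316 mol.
Φ = 0.00312 mol / 0.01316 mol photons = 0.237.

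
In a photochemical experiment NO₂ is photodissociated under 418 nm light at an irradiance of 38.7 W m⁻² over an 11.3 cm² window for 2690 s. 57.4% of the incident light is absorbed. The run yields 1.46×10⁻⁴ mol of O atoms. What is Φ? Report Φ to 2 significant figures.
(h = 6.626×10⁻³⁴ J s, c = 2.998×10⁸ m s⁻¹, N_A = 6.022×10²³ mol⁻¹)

Photon energy at 418 nm: hc/λ = (6.626×10⁻³⁴)(2.998×10⁸)/(418×10⁻⁹) = 4.752×10⁻¹⁹ J.
Energy delivered: (38.7 W m⁻²)(11.3×10⁻⁴ m²)(2690 s) = 117.6 J.
Photons incident: 117.6 / 4.752×10⁻¹⁹ = 2.475×10²⁰, i.e. 2.475×10²⁰/6.022×10²³ = 4.110×10⁻⁴ mol.
Photons absorbed: 0.574 × 4.110×10⁻⁴ = 2.359×10⁻⁴ mol.
Φ = 1.46×10⁻⁴ mol / 2.359×10⁻⁴ mol photons = 0.62.

Φ = 0.62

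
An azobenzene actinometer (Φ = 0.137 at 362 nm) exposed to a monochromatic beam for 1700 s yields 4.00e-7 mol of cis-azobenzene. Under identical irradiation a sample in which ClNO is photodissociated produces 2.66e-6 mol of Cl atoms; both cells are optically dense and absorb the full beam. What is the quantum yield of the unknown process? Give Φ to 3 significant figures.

Photons absorbed by the actinometer: 4.00e-7 / 0.137 = 2.920e-6 mol.
Φ(unknown) = 2.66e-6 / 2.920e-6 = 0.911.

Φ = 0.911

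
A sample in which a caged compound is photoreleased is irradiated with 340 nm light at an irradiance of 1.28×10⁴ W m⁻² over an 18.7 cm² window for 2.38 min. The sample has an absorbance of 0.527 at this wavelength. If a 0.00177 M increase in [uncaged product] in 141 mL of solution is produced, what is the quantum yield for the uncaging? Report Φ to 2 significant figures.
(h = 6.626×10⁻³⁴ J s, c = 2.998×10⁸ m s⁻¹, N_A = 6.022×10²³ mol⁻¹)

Φ = 0.037

Product: (0.00177 M)(0.141 L) = 2.496×10⁻⁴ mol.
Photon energy at 340 nm: hc/λ = (6.626×10⁻³⁴)(2.998×10⁸)/(340×10⁻⁹) = 5.843×10⁻¹⁹ J.
Energy delivered: (1.28×10⁴ W m⁻²)(18.7×10⁻⁴ m²)(142.8 s) = 3418 J.
Photons incident: 3418 / 5.843×10⁻¹⁹ = 5.850×10²¹, i.e. 5.850×10²¹/6.022×10²³ = 0.009714 mol.
Fraction absorbed: 1 − 10^(−0.527) = 0.7028.
Photons absorbed: 0.7028 × 0.009714 = 0.006827 mol.
Φ = 2.496×10⁻⁴ mol / 0.006827 mol photons = 0.037.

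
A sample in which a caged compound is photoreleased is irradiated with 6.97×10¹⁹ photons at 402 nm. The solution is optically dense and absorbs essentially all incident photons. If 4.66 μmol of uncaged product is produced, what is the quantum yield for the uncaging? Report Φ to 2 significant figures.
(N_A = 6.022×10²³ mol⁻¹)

Φ = 0.040

Product: 4.66 μmol = 4.66×10⁻⁶ mol.
Moles of photons: 6.97×10¹⁹ / 6.022×10²³ = 1.157×10⁻⁴ mol.
Φ = 4.66×10⁻⁶ mol / 1.157×10⁻⁴ mol photons = 0.040.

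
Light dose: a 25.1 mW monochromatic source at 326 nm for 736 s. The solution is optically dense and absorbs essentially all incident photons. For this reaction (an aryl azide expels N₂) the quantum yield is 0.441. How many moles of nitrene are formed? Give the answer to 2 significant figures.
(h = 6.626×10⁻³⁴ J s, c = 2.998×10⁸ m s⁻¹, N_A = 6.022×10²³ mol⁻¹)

2.2×10⁻⁵ mol

Photon energy at 326 nm: hc/λ = (6.626×10⁻³⁴)(2.998×10⁸)/(326×10⁻⁹) = 6.093×10⁻¹⁹ J.
Energy delivered: (25.1 mW)(736 s) = 18.47 J.
Photons incident: 18.47 / 6.093×10⁻¹⁹ = 3.031×10¹⁹, i.e. 3.031×10¹⁹/6.022×10²³ = 5.033×10⁻⁵ mol.
Product: Φ × n_abs = 0.441 × 5.033×10⁻⁵ = 2.220×10⁻⁵ mol.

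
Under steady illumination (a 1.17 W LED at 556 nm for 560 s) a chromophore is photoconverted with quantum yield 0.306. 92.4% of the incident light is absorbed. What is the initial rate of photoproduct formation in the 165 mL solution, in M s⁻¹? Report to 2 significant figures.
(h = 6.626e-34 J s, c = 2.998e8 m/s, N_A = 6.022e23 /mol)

Photon energy at 556 nm: hc/λ = (6.626e-34)(2.998e8)/(556e-9) = 3.573e-19 J.
Energy delivered: (1.17 W)(560 s) = 655.2 J.
Photons incident: 655.2 / 3.573e-19 = 1.834e21, i.e. 1.834e21/6.022e23 = 0.003045 mol.
Photons absorbed: 0.924 × 0.003045 = 0.002814 mol.
Product formed: 0.306 × 0.002814 = 8.611e-4 mol.
Rate: 8.611e-4 mol / (560 s × 0.165 L) = 9.3e-6 M s⁻¹.

9.3e-6 M s⁻¹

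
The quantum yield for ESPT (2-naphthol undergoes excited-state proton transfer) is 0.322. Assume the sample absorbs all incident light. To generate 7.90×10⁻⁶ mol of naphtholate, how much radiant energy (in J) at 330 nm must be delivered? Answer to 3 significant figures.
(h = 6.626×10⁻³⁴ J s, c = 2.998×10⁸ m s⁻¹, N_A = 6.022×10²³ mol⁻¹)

8.89 J

Photons that must be absorbed: 7.90×10⁻⁶ / 0.322 = 2.453×10⁻⁵ mol.
Photon energy: hc/λ = 6.020×10⁻¹⁹ J; per mole, 3.625×10⁵ J mol⁻¹.
Energy required: 2.453×10⁻⁵ × 3.625×10⁵ = 8.89 J.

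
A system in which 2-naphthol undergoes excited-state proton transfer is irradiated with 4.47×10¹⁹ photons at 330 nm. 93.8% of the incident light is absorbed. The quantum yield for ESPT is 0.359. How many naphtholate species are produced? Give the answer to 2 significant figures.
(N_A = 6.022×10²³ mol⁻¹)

1.5×10¹⁹ species

Moles of photons: 4.47×10¹⁹ / 6.022×10²³ = 7.423×10⁻⁵ mol.
Photons absorbed: 0.938 × 7.423×10⁻⁵ = 6.963×10⁻⁵ mol.
Product: Φ × n_abs = 0.359 × 6.963×10⁻⁵ = 2.500×10⁻⁵ mol.
As a count: 2.500×10⁻⁵ × 6.022×10²³ = 1.5×10¹⁹.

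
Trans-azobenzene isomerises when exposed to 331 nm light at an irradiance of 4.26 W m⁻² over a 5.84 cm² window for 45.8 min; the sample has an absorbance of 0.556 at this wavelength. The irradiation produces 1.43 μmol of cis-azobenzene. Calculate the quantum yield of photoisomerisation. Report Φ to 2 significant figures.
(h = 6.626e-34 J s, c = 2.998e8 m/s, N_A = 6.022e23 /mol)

Φ = 0.10

Product: 1.43 μmol = 1.43e-6 mol.
Photon energy at 331 nm: hc/λ = (6.626e-34)(2.998e8)/(331e-9) = 6.001e-19 J.
Energy delivered: (4.26 W m⁻²)(5.84e-4 m²)(2748 s) = 6.837 J.
Photons incident: 6.837 / 6.001e-19 = 1.139e19, i.e. 1.139e19/6.022e23 = 1.891e-5 mol.
Fraction absorbed: 1 − 10^(−0.556) = 0.7220.
Photons absorbed: 0.7220 × 1.891e-5 = 1.365e-5 mol.
Φ = 1.43e-6 mol / 1.365e-5 mol photons = 0.10.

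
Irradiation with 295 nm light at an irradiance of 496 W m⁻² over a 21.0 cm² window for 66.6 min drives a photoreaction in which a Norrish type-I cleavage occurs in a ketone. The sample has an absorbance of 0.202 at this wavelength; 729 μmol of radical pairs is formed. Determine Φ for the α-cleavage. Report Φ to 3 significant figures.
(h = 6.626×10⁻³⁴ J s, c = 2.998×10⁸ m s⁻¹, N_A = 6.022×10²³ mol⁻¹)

Φ = 0.191

Product: 729 μmol = 7.29×10⁻⁴ mol.
Photon energy at 295 nm: hc/λ = (6.626×10⁻³⁴)(2.998×10⁸)/(295×10⁻⁹) = 6.734×10⁻¹⁹ J.
Energy delivered: (496 W m⁻²)(21.0×10⁻⁴ m²)(3996 s) = 4162 J.
Photons incident: 4162 / 6.734×10⁻¹⁹ = 6.181×10²¹, i.e. 6.181×10²¹/6.022×10²³ = 0.01026 mol.
Fraction absorbed: 1 − 10^(−0.202) = 0.3719.
Photons absorbed: 0.3719 × 0.01026 = 0.003816 mol.
Φ = 7.29×10⁻⁴ mol / 0.003816 mol photons = 0.191.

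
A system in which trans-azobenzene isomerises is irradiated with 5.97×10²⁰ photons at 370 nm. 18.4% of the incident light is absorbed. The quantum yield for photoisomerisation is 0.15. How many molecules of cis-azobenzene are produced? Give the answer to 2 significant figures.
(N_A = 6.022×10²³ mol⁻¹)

1.6×10¹⁹ molecules

Moles of photons: 5.97×10²⁰ / 6.022×10²³ = 9.914×10⁻⁴ mol.
Photons absorbed: 0.184 × 9.914×10⁻⁴ = 1.824×10⁻⁴ mol.
Product: Φ × n_abs = 0.15 × 1.824×10⁻⁴ = 2.736×10⁻⁵ mol.
As a count: 2.736×10⁻⁵ × 6.022×10²³ = 1.6×10¹⁹.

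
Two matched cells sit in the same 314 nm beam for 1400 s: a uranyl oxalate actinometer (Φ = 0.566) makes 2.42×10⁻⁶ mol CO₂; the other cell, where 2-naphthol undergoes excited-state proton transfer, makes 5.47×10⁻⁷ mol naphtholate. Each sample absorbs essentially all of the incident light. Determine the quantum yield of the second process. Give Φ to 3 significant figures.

Photons absorbed by the actinometer: 2.42×10⁻⁶ / 0.566 = 4.276×10⁻⁶ mol.
Φ(unknown) = 5.47×10⁻⁷ / 4.276×10⁻⁶ = 0.128.

Φ = 0.128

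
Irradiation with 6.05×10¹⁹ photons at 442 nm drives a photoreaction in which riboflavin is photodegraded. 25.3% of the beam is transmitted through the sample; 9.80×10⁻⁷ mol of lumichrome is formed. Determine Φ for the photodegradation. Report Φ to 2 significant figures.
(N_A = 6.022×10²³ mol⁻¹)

Φ = 0.013

Moles of photons: 6.05×10¹⁹ / 6.022×10²³ = 1.005×10⁻⁴ mol.
Fraction absorbed: 1 − 25.3/100 = 0.7470.
Photons absorbed: 0.7470 × 1.005×10⁻⁴ = 7.507×10⁻⁵ mol.
Φ = 9.80×10⁻⁷ mol / 7.507×10⁻⁵ mol photons = 0.013.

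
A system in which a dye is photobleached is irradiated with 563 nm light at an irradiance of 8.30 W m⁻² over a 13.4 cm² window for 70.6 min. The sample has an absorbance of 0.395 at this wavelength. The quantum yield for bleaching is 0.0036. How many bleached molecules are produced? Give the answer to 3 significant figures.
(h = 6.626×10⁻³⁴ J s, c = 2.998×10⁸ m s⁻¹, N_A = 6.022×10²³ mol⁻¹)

2.87×10¹⁷ bleached molecules

Photon energy at 563 nm: hc/λ = (6.626×10⁻³⁴)(2.998×10⁸)/(563×10⁻⁹) = 3.528×10⁻¹⁹ J.
Energy delivered: (8.30 W m⁻²)(13.4×10⁻⁴ m²)(4236 s) = 47.11 J.
Photons incident: 47.11 / 3.528×10⁻¹⁹ = 1.335×10²⁰, i.e. 1.335×10²⁰/6.022×10²³ = 2.217×10⁻⁴ mol.
Fraction absorbed: 1 − 10^(−0.395) = 0.5973.
Photons absorbed: 0.5973 × 2.217×10⁻⁴ = 1.324×10⁻⁴ mol.
Product: Φ × n_abs = 0.0036 × 1.324×10⁻⁴ = 4.766×10⁻⁷ mol.
As a count: 4.766×10⁻⁷ × 6.022×10²³ = 2.87×10¹⁷.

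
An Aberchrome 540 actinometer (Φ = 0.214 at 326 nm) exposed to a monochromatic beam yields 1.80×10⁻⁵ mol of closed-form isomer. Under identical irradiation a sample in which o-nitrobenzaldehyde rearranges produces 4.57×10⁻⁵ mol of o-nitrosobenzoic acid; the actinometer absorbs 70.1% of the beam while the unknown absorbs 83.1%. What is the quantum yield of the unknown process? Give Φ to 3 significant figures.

Photons absorbed by the actinometer: 1.80×10⁻⁵ / 0.214 = 8.411×10⁻⁵ mol.
Incident flux: 8.411×10⁻⁵ / 0.701 = 1.200×10⁻⁴ einstein.
Absorbed by unknown: 0.831 × 1.200×10⁻⁴ = 9.972×10⁻⁵ mol.
Φ(unknown) = 4.57×10⁻⁵ / 9.972×10⁻⁵ = 0.458.

Φ = 0.458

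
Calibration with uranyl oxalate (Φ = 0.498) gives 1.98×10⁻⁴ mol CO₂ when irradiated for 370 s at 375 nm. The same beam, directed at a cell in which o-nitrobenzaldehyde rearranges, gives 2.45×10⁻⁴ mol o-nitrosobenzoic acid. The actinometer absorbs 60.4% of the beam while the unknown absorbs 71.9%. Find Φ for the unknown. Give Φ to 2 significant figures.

Φ = 0.52

Photons absorbed by the actinometer: 1.98×10⁻⁴ / 0.498 = 3.976×10⁻⁴ mol.
Incident flux: 3.976×10⁻⁴ / 0.604 = 6.583×10⁻⁴ einstein.
Absorbed by unknown: 0.719 × 6.583×10⁻⁴ = 4.733×10⁻⁴ mol.
Φ(unknown) = 2.45×10⁻⁴ / 4.733×10⁻⁴ = 0.52.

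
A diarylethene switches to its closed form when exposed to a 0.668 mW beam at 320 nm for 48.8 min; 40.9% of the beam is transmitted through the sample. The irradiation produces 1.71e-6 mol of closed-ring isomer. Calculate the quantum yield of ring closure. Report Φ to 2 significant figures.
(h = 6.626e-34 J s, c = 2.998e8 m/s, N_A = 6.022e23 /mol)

Photon energy at 320 nm: hc/λ = (6.626e-34)(2.998e8)/(320e-9) = 6.208e-19 J.
Energy delivered: (0.668 mW)(2928 s) = 1.956 J.
Photons incident: 1.956 / 6.208e-19 = 3.151e18, i.e. 3.151e18/6.022e23 = 5.232e-6 mol.
Fraction absorbed: 1 − 40.9/100 = 0.5910.
Photons absorbed: 0.5910 × 5.232e-6 = 3.092e-6 mol.
Φ = 1.71e-6 mol / 3.092e-6 mol photons = 0.55.

Φ = 0.55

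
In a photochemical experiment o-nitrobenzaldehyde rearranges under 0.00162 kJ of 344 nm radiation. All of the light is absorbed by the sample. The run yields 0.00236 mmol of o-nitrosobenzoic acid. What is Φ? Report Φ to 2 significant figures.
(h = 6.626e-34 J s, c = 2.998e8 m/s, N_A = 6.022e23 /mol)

Product: 0.00236 mmol = 2.36e-6 mol.
Photon energy at 344 nm: hc/λ = (6.626e-34)(2.998e8)/(344e-9) = 5.775e-19 J.
Incident energy: 0.00162 kJ = 1.62 J.
Photons incident: 1.62 / 5.775e-19 = 2.805e18, i.e. 2.805e18/6.022e23 = 4.658e-6 mol.
Φ = 2.36e-6 mol / 4.658e-6 mol photons = 0.51.

Φ = 0.51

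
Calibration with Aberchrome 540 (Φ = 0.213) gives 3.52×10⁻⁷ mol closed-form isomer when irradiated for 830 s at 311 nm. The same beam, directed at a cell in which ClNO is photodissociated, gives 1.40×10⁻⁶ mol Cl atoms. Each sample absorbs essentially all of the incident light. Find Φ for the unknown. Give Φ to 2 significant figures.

Φ = 0.85

Photons absorbed by the actinometer: 3.52×10⁻⁷ / 0.213 = 1.653×10⁻⁶ mol.
Φ(unknown) = 1.40×10⁻⁶ / 1.653×10⁻⁶ = 0.85.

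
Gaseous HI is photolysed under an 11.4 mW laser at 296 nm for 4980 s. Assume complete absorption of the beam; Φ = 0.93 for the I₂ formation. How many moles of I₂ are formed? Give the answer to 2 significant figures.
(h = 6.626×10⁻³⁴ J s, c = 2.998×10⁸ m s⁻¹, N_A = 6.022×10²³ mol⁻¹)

Photon energy at 296 nm: hc/λ = (6.626×10⁻³⁴)(2.998×10⁸)/(296×10⁻⁹) = 6.711×10⁻¹⁹ J.
Energy delivered: (11.4 mW)(4980 s) = 56.77 J.
Photons incident: 56.77 / 6.711×10⁻¹⁹ = 8.459×10¹⁹, i.e. 8.459×10¹⁹/6.022×10²³ = 1.405×10⁻⁴ mol.
Product: Φ × n_abs = 0.93 × 1.405×10⁻⁴ = 1.307×10⁻⁴ mol.

1.3×10⁻⁴ mol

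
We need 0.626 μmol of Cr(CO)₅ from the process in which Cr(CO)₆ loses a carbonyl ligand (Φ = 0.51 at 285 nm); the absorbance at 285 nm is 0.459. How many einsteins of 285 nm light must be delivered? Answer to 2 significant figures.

1.9×10⁻⁶ einstein

Product: 0.626 μmol = 6.26×10⁻⁷ mol.
Photons that must be absorbed: 6.26×10⁻⁷ / 0.51 = 1.227×10⁻⁶ mol.
Fraction absorbed: 1 − 10^(−0.459) = 0.6525.
Incident photons needed: 1.227×10⁻⁶ / 0.6525 = 1.880×10⁻⁶ mol.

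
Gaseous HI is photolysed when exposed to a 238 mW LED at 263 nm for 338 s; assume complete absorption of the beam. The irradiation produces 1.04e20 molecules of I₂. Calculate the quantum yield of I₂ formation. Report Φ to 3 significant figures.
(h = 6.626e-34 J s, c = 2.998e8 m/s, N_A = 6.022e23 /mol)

Product: 1.04e20 / 6.022e23 = 1.727e-4 mol.
Photon energy at 263 nm: hc/λ = (6.626e-34)(2.998e8)/(263e-9) = 7.553e-19 J.
Energy delivered: (238 mW)(338 s) = 80.44 J.
Photons incident: 80.44 / 7.553e-19 = 1.065e20, i.e. 1.065e20/6.022e23 = 1.769e-4 mol.
Φ = 1.727e-4 mol / 1.769e-4 mol photons = 0.976.

Φ = 0.976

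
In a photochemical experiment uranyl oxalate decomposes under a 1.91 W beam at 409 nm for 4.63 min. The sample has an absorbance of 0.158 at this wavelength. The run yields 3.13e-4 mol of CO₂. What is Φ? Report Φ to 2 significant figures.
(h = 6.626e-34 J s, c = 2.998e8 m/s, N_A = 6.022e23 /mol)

Photon energy at 409 nm: hc/λ = (6.626e-34)(2.998e8)/(409e-9) = 4.857e-19 J.
Energy delivered: (1.91 W)(277.8 s) = 530.6 J.
Photons incident: 530.6 / 4.857e-19 = 1.092e21, i.e. 1.092e21/6.022e23 = 0.001813 mol.
Fraction absorbed: 1 − 10^(−0.158) = 0.3050.
Photons absorbed: 0.3050 × 0.001813 = 5.530e-4 mol.
Φ = 3.13e-4 mol / 5.530e-4 mol photons = 0.57.

Φ = 0.57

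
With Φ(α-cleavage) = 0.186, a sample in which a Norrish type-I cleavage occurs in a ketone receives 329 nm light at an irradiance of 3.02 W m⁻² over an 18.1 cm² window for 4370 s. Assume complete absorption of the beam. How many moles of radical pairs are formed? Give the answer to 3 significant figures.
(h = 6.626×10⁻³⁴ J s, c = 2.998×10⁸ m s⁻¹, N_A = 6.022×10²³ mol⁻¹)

1.22×10⁻⁵ mol

Photon energy at 329 nm: hc/λ = (6.626×10⁻³⁴)(2.998×10⁸)/(329×10⁻⁹) = 6.038×10⁻¹⁹ J.
Energy delivered: (3.02 W m⁻²)(18.1×10⁻⁴ m²)(4370 s) = 23.89 J.
Photons incident: 23.89 / 6.038×10⁻¹⁹ = 3.957×10¹⁹, i.e. 3.957×10¹⁹/6.022×10²³ = 6.571×10⁻⁵ mol.
Product: Φ × n_abs = 0.186 × 6.571×10⁻⁵ = 1.222×10⁻⁵ mol.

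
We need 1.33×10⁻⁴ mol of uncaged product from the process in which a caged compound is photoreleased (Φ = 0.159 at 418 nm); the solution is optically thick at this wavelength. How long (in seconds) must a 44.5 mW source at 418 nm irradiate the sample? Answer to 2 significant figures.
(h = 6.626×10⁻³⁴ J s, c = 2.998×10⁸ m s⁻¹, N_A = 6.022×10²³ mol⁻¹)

t ≈ 5400 s

Photons that must be absorbed: 1.33×10⁻⁴ / 0.159 = 8.365×10⁻⁴ mol.
Photon energy: hc/λ = 4.752×10⁻¹⁹ J; per mole, 2.862×10⁵ J mol⁻¹.
Energy required: 8.365×10⁻⁴ × 2.862×10⁵ = 239.4 J.
Time: 239.4 J / 0.0445 W = 5400 s.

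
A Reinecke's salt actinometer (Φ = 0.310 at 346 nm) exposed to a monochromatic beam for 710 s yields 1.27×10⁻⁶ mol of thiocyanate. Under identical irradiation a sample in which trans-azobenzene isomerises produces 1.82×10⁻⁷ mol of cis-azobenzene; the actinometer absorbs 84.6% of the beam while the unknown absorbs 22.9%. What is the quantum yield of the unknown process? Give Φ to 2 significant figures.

Photons absorbed by the actinometer: 1.27×10⁻⁶ / 0.310 = 4.097×10⁻⁶ mol.
Incident flux: 4.097×10⁻⁶ / 0.846 = 4.843×10⁻⁶ einstein.
Absorbed by unknown: 0.229 × 4.843×10⁻⁶ = 1.109×10⁻⁶ mol.
Φ(unknown) = 1.82×10⁻⁷ / 1.109×10⁻⁶ = 0.16.

Φ = 0.16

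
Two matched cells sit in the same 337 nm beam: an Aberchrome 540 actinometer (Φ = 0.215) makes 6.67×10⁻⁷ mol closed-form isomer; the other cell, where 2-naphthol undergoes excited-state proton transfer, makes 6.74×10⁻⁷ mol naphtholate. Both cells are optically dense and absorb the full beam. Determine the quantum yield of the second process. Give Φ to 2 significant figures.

Φ = 0.22

Photons absorbed by the actinometer: 6.67×10⁻⁷ / 0.215 = 3.102×10⁻⁶ mol.
Φ(unknown) = 6.74×10⁻⁷ / 3.102×10⁻⁶ = 0.22.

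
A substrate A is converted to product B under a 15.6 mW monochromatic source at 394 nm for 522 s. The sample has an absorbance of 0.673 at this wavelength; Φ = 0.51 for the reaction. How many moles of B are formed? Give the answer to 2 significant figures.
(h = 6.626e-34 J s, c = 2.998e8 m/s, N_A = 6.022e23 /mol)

1.1e-5 mol

Photon energy at 394 nm: hc/λ = (6.626e-34)(2.998e8)/(394e-9) = 5.042e-19 J.
Energy delivered: (15.6 mW)(522 s) = 8.143 J.
Photons incident: 8.143 / 5.042e-19 = 1.615e19, i.e. 1.615e19/6.022e23 = 2.682e-5 mol.
Fraction absorbed: 1 − 10^(−0.673) = 0.7877.
Photons absorbed: 0.7877 × 2.682e-5 = 2.113e-5 mol.
Product: Φ × n_abs = 0.51 × 2.113e-5 = 1.078e-5 mol.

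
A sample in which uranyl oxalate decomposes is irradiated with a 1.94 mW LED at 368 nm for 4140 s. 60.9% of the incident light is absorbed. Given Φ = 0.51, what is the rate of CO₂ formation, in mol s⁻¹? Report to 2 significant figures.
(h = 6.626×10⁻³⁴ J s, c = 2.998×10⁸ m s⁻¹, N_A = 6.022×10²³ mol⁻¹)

1.9×10⁻⁹ mol s⁻¹

Photon energy at 368 nm: hc/λ = (6.626×10⁻³⁴)(2.998×10⁸)/(368×10⁻⁹) = 5.398×10⁻¹⁹ J.
Energy delivered: (1.94 mW)(4140 s) = 8.032 J.
Photons incident: 8.032 / 5.398×10⁻¹⁹ = 1.488×10¹⁹, i.e. 1.488×10¹⁹/6.022×10²³ = 2.471×10⁻⁵ mol.
Photons absorbed: 0.609 × 2.471×10⁻⁵ = 1.505×10⁻⁵ mol.
Product formed: 0.51 × 1.505×10⁻⁵ = 7.676×10⁻⁶ mol.
Rate: 7.676×10⁻⁶ / 4140 s = 1.9×10⁻⁹ mol s⁻¹.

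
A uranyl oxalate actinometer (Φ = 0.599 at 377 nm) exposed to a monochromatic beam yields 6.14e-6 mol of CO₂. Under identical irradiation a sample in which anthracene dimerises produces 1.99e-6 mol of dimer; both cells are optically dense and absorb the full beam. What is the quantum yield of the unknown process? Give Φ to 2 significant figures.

Photons absorbed by the actinometer: 6.14e-6 / 0.599 = 1.025e-5 mol.
Φ(unknown) = 1.99e-6 / 1.025e-5 = 0.19.

Φ = 0.19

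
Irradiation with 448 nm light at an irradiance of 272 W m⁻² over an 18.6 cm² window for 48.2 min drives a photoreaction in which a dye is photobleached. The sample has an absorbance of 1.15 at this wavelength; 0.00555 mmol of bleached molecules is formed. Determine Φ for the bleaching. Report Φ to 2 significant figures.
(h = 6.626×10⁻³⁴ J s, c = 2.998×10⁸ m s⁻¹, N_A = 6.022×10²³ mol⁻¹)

Φ = 0.0011

Product: 0.00555 mmol = 5.55×10⁻⁶ mol.
Photon energy at 448 nm: hc/λ = (6.626×10⁻³⁴)(2.998×10⁸)/(448×10⁻⁹) = 4.434×10⁻¹⁹ J.
Energy delivered: (272 W m⁻²)(18.6×10⁻⁴ m²)(2892 s) = 1463 J.
Photons incident: 1463 / 4.434×10⁻¹⁹ = 3.300×10²¹, i.e. 3.300×10²¹/6.022×10²³ = 0.005480 mol.
Fraction absorbed: 1 − 10^(−1.15) = 0.9292.
Photons absorbed: 0.9292 × 0.005480 = 0.005092 mol.
Φ = 5.55×10⁻⁶ mol / 0.005092 mol photons = 0.0011.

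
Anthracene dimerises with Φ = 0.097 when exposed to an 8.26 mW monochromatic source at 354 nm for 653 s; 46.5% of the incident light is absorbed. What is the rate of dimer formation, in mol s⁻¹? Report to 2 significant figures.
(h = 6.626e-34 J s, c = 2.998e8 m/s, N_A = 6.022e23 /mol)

1.1e-9 mol s⁻¹

Photon energy at 354 nm: hc/λ = (6.626e-34)(2.998e8)/(354e-9) = 5.612e-19 J.
Energy delivered: (8.26 mW)(653 s) = 5.394 J.
Photons incident: 5.394 / 5.612e-19 = 9.612e18, i.e. 9.612e18/6.022e23 = 1.596e-5 mol.
Photons absorbed: 0.465 × 1.596e-5 = 7.421e-6 mol.
Product formed: 0.097 × 7.421e-6 = 7.198e-7 mol.
Rate: 7.198e-7 / 653 s = 1.1e-9 mol s⁻¹.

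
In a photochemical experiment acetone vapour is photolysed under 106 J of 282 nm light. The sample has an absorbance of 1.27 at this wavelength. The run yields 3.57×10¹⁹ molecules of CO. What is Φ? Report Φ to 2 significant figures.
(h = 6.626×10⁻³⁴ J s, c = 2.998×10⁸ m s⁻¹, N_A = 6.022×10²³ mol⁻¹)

Product: 3.57×10¹⁹ / 6.022×10²³ = 5.928×10⁻⁵ mol.
Photon energy at 282 nm: hc/λ = (6.626×10⁻³⁴)(2.998×10⁸)/(282×10⁻⁹) = 7.044×10⁻¹⁹ J.
Photons incident: 106 / 7.044×10⁻¹⁹ = 1.505×10²⁰, i.e. 1.505×10²⁰/6.022×10²³ = 2.499×10⁻⁴ mol.
Fraction absorbed: 1 − 10^(−1.27) = 0.9463.
Photons absorbed: 0.9463 × 2.499×10⁻⁴ = 2.365×10⁻⁴ mol.
Φ = 5.928×10⁻⁵ mol / 2.365×10⁻⁴ mol photons = 0.25.

Φ = 0.25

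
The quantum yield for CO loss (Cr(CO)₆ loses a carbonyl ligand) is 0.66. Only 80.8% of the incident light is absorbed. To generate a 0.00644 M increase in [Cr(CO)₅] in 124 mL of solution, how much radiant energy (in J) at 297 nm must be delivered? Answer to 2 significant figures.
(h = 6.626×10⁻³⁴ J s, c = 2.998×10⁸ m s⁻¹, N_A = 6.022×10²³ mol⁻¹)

Product: (0.00644 M)(0.124 L) = 7.986×10⁻⁴ mol.
Photons that must be absorbed: 7.986×10⁻⁴ / 0.66 = 0.001210 mol.
Incident photons needed: 0.001210 / 0.808 = 0.001498 mol.
Photon energy: hc/λ = 6.688×10⁻¹⁹ J; per mole, 4.028×10⁵ J mol⁻¹.
Energy required: 0.001498 × 4.028×10⁵ = 600 J.

600 J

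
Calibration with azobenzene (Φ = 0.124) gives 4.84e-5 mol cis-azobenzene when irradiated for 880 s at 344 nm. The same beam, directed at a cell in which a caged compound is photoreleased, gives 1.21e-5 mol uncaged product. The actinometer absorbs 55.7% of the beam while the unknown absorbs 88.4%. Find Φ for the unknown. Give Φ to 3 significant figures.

Photons absorbed by the actinometer: 4.84e-5 / 0.124 = 3.903e-4 mol.
Incident flux: 3.903e-4 / 0.557 = 7.007e-4 einstein.
Absorbed by unknown: 0.884 × 7.007e-4 = 6.194e-4 mol.
Φ(unknown) = 1.21e-5 / 6.194e-4 = 0.0195.

Φ = 0.0195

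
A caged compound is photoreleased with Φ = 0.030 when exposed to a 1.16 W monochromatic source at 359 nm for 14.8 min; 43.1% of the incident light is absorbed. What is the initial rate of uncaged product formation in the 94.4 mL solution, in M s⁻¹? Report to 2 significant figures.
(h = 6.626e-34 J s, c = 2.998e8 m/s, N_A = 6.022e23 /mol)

4.8e-7 M s⁻¹

Photon energy at 359 nm: hc/λ = (6.626e-34)(2.998e8)/(359e-9) = 5.533e-19 J.
Energy delivered: (1.16 W)(888 s) = 1030 J.
Photons incident: 1030 / 5.533e-19 = 1.862e21, i.e. 1.862e21/6.022e23 = 0.003092 mol.
Photons absorbed: 0.431 × 0.003092 = 0.001333 mol.
Product formed: 0.030 × 0.001333 = 3.999e-5 mol.
Rate: 3.999e-5 mol / (888 s × 0.0944 L) = 4.8e-7 M s⁻¹.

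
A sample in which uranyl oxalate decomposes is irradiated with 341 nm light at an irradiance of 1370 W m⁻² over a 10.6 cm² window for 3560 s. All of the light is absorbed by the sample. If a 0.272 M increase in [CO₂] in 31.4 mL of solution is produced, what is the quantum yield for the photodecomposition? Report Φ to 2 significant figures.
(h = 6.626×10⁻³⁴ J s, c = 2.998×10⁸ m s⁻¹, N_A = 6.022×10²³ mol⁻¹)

Product: (0.272 M)(0.0314 L) = 0.008541 mol.
Photon energy at 341 nm: hc/λ = (6.626×10⁻³⁴)(2.998×10⁸)/(341×10⁻⁹) = 5.825×10⁻¹⁹ J.
Energy delivered: (1370 W m⁻²)(10.6×10⁻⁴ m²)(3560 s) = 5170 J.
Photons incident: 5170 / 5.825×10⁻¹⁹ = 8.876×10²¹, i.e. 8.876×10²¹/6.022×10²³ = 0.01474 mol.
Φ = 0.008541 mol / 0.01474 mol photons = 0.58.

Φ = 0.58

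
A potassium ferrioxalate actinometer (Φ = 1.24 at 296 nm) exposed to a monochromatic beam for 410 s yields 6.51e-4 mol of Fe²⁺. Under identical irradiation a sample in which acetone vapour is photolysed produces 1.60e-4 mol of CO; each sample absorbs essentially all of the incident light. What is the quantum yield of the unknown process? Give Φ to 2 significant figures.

Φ = 0.30

Photons absorbed by the actinometer: 6.51e-4 / 1.24 = 5.250e-4 mol.
Φ(unknown) = 1.60e-4 / 5.250e-4 = 0.30.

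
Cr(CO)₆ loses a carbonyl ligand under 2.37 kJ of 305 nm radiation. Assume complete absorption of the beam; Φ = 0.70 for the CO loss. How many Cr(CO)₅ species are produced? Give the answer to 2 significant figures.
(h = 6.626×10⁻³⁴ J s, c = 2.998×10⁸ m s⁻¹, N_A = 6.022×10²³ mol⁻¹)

Photon energy at 305 nm: hc/λ = (6.626×10⁻³⁴)(2.998×10⁸)/(305×10⁻⁹) = 6.513×10⁻¹⁹ J.
Incident energy: 2.37 kJ = 2370 J.
Photons incident: 2370 / 6.513×10⁻¹⁹ = 3.639×10²¹, i.e. 3.639×10²¹/6.022×10²³ = 0.006043 mol.
Product: Φ × n_abs = 0.70 × 0.006043 = 0.004230 mol.
As a count: 0.004230 × 6.022×10²³ = 2.5×10²¹.

2.5×10²¹ species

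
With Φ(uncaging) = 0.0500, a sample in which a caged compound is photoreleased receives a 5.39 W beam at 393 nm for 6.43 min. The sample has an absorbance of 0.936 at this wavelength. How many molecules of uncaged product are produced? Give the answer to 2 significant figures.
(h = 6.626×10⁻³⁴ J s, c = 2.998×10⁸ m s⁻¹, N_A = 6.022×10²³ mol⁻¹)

1.8×10²⁰ molecules

Photon energy at 393 nm: hc/λ = (6.626×10⁻³⁴)(2.998×10⁸)/(393×10⁻⁹) = 5.055×10⁻¹⁹ J.
Energy delivered: (5.39 W)(385.8 s) = 2079 J.
Photons incident: 2079 / 5.055×10⁻¹⁹ = 4.113×10²¹, i.e. 4.113×10²¹/6.022×10²³ = 0.006830 mol.
Fraction absorbed: 1 − 10^(−0.936) = 0.8841.
Photons absorbed: 0.8841 × 0.006830 = 0.006038 mol.
Product: Φ × n_abs = 0.0500 × 0.006038 = 3.019×10⁻⁴ mol.
As a count: 3.019×10⁻⁴ × 6.022×10²³ = 1.8×10²⁰.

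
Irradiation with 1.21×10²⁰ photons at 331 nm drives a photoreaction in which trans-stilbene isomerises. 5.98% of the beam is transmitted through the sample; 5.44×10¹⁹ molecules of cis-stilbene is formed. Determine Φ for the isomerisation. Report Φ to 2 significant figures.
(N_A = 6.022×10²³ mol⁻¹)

Product: 5.44×10¹⁹ / 6.022×10²³ = 9.034×10⁻⁵ mol.
Moles of photons: 1.21×10²⁰ / 6.022×10²³ = 2.009×10⁻⁴ mol.
Fraction absorbed: 1 − 5.98/100 = 0.9402.
Photons absorbed: 0.9402 × 2.009×10⁻⁴ = 1.889×10⁻⁴ mol.
Φ = 9.034×10⁻⁵ mol / 1.889×10⁻⁴ mol photons = 0.48.

Φ = 0.48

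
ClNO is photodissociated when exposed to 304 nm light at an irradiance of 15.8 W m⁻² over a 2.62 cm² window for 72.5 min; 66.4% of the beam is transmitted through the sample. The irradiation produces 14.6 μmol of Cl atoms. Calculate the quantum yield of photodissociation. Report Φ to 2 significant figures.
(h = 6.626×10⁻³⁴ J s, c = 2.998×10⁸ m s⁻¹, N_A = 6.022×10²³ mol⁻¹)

Φ = 0.95

Product: 14.6 μmol = 1.46×10⁻⁵ mol.
Photon energy at 304 nm: hc/λ = (6.626×10⁻³⁴)(2.998×10⁸)/(304×10⁻⁹) = 6.534×10⁻¹⁹ J.
Energy delivered: (15.8 W m⁻²)(2.62×10⁻⁴ m²)(4350 s) = 18.01 J.
Photons incident: 18.01 / 6.534×10⁻¹⁹ = 2.756×10¹⁹, i.e. 2.756×10¹⁹/6.022×10²³ = 4.577×10⁻⁵ mol.
Fraction absorbed: 1 − 66.4/100 = 0.3360.
Photons absorbed: 0.3360 × 4.577×10⁻⁵ = 1.538×10⁻⁵ mol.
Φ = 1.46×10⁻⁵ mol / 1.538×10⁻⁵ mol photons = 0.95.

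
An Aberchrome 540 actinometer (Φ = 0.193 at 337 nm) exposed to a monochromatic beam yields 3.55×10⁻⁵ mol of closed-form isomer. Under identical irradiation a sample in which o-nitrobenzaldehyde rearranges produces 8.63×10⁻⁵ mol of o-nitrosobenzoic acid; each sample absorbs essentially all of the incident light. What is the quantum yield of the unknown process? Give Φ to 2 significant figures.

Photons absorbed by the actinometer: 3.55×10⁻⁵ / 0.193 = 1.839×10⁻⁴ mol.
Φ(unknown) = 8.63×10⁻⁵ / 1.839×10⁻⁴ = 0.47.

Φ = 0.47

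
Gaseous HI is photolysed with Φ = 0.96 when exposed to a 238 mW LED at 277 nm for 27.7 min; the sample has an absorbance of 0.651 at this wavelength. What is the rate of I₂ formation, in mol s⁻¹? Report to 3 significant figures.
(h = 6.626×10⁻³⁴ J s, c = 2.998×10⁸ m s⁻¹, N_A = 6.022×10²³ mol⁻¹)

4.11×10⁻⁷ mol s⁻¹

Photon energy at 277 nm: hc/λ = (6.626×10⁻³⁴)(2.998×10⁸)/(277×10⁻⁹) = 7.171×10⁻¹⁹ J.
Energy delivered: (238 mW)(1662 s) = 395.6 J.
Photons incident: 395.6 / 7.171×10⁻¹⁹ = 5.517×10²⁰, i.e. 5.517×10²⁰/6.022×10²³ = 9.161×10⁻⁴ mol.
Fraction absorbed: 1 − 10^(−0.651) = 0.7766.
Photons absorbed: 0.7766 × 9.161×10⁻⁴ = 7.114×10⁻⁴ mol.
Product formed: 0.96 × 7.114×10⁻⁴ = 6.829×10⁻⁴ mol.
Rate: 6.829×10⁻⁴ / 1662 s = 4.11×10⁻⁷ mol s⁻¹.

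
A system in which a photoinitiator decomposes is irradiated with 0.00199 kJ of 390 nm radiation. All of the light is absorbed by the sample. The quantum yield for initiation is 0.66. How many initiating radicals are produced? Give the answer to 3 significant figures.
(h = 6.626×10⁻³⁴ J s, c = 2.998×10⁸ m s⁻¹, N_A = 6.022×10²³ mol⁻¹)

Photon energy at 390 nm: hc/λ = (6.626×10⁻³⁴)(2.998×10⁸)/(390×10⁻⁹) = 5.094×10⁻¹⁹ J.
Incident energy: 0.00199 kJ = 1.99 J.
Photons incident: 1.99 / 5.094×10⁻¹⁹ = 3.907×10¹⁸, i.e. 3.907×10¹⁸/6.022×10²³ = 6.488×10⁻⁶ mol.
Product: Φ × n_abs = 0.66 × 6.488×10⁻⁶ = 4.282×10⁻⁶ mol.
As a count: 4.282×10⁻⁶ × 6.022×10²³ = 2.58×10¹⁸.

2.58×10¹⁸ initiating radicals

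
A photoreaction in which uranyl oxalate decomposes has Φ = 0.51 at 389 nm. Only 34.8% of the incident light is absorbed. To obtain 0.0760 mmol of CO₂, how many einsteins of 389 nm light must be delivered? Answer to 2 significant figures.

Product: 0.0760 mmol = 7.60×10⁻⁵ mol.
Photons that must be absorbed: 7.60×10⁻⁵ / 0.51 = 1.490×10⁻⁴ mol.
Incident photons needed: 1.490×10⁻⁴ / 0.348 = 4.282×10⁻⁴ mol.

4.3×10⁻⁴ einstein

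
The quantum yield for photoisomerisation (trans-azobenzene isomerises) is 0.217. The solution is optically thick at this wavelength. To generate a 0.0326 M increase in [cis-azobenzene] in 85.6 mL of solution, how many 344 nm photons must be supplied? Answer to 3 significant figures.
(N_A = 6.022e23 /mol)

Product: (0.0326 M)(0.0856 L) = 0.002791 mol.
Photons that must be absorbed: 0.002791 / 0.217 = 0.01286 mol.
Photon count: 0.01286 × 6.022e23 = 7.74e21.

7.74e21 photons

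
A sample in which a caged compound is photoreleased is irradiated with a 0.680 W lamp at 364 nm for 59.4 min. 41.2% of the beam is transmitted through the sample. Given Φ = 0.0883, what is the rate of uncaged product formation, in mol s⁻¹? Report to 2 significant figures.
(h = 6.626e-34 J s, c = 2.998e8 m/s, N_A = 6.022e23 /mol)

1.1e-7 mol s⁻¹

Photon energy at 364 nm: hc/λ = (6.626e-34)(2.998e8)/(364e-9) = 5.457e-19 J.
Energy delivered: (0.680 W)(3564 s) = 2424 J.
Photons incident: 2424 / 5.457e-19 = 4.442e21, i.e. 4.442e21/6.022e23 = 0.007376 mol.
Fraction absorbed: 1 − 41.2/100 = 0.5880.
Photons absorbed: 0.5880 × 0.007376 = 0.004337 mol.
Product formed: 0.0883 × 0.004337 = 3.830e-4 mol.
Rate: 3.830e-4 / 3564 s = 1.1e-7 mol s⁻¹.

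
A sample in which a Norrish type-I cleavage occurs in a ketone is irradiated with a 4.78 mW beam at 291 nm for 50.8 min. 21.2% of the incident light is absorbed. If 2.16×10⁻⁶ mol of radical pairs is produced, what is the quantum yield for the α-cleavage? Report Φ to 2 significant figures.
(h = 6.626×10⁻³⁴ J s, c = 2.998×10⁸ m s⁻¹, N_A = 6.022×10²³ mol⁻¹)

Photon energy at 291 nm: hc/λ = (6.626×10⁻³⁴)(2.998×10⁸)/(291×10⁻⁹) = 6.826×10⁻¹⁹ J.
Energy delivered: (4.78 mW)(3048 s) = 14.57 J.
Photons incident: 14.57 / 6.826×10⁻¹⁹ = 2.134×10¹⁹, i.e. 2.134×10¹⁹/6.022×10²³ = 3.544×10⁻⁵ mol.
Photons absorbed: 0.212 × 3.544×10⁻⁵ = 7.513×10⁻⁶ mol.
Φ = 2.16×10⁻⁶ mol / 7.513×10⁻⁶ mol photons = 0.29.

Φ = 0.29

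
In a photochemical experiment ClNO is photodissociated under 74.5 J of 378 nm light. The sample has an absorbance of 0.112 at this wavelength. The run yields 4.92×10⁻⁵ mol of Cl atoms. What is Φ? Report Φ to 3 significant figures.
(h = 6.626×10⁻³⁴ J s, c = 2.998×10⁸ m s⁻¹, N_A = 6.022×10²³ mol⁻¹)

Photon energy at 378 nm: hc/λ = (6.626×10⁻³⁴)(2.998×10⁸)/(378×10⁻⁹) = 5.255×10⁻¹⁹ J.
Photons incident: 74.5 / 5.255×10⁻¹⁹ = 1.418×10²⁰, i.e. 1.418×10²⁰/6.022×10²³ = 2.355×10⁻⁴ mol.
Fraction absorbed: 1 − 10^(−0.112) = 0.2273.
Photons absorbed: 0.2273 × 2.355×10⁻⁴ = 5.353×10⁻⁵ mol.
Φ = 4.92×10⁻⁵ mol / 5.353×10⁻⁵ mol photons = 0.919.

Φ = 0.919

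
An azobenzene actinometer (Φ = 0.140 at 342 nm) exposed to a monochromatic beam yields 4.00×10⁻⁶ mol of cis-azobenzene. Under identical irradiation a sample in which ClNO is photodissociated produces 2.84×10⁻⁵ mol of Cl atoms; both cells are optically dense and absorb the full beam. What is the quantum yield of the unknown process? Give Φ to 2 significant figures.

Φ = 0.99

Photons absorbed by the actinometer: 4.00×10⁻⁶ / 0.140 = 2.857×10⁻⁵ mol.
Φ(unknown) = 2.84×10⁻⁵ / 2.857×10⁻⁵ = 0.99.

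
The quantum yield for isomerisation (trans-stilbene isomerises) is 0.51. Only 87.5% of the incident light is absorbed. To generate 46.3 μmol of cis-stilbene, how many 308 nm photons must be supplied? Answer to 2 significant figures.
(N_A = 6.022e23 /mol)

Product: 46.3 μmol = 4.63e-5 mol.
Photons that must be absorbed: 4.63e-5 / 0.51 = 9.078e-5 mol.
Incident photons needed: 9.078e-5 / 0.875 = 1.037e-4 mol.
Photon count: 1.037e-4 × 6.022e23 = 6.2e19.

6.2e19 photons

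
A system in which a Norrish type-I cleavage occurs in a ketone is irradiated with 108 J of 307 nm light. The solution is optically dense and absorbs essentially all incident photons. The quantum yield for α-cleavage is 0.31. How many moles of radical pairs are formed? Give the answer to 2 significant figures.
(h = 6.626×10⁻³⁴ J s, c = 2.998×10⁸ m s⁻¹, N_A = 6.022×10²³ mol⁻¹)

8.6×10⁻⁵ mol

Photon energy at 307 nm: hc/λ = (6.626×10⁻³⁴)(2.998×10⁸)/(307×10⁻⁹) = 6.471×10⁻¹⁹ J.
Photons incident: 108 / 6.471×10⁻¹⁹ = 1.669×10²⁰, i.e. 1.669×10²⁰/6.022×10²³ = 2.772×10⁻⁴ mol.
Product: Φ × n_abs = 0.31 × 2.772×10⁻⁴ = 8.593×10⁻⁵ mol.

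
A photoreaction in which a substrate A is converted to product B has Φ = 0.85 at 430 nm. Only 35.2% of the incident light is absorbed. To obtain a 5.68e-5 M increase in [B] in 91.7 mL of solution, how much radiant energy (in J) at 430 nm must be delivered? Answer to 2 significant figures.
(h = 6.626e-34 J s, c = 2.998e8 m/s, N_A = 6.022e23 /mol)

Product: (5.68e-5 M)(0.0917 L) = 5.209e-6 mol.
Photons that must be absorbed: 5.209e-6 / 0.85 = 6.128e-6 mol.
Incident photons needed: 6.128e-6 / 0.352 = 1.741e-5 mol.
Photon energy: hc/λ = 4.620e-19 J; per mole, 2.782e5 J mol⁻¹.
Energy required: 1.741e-5 × 2.782e5 = 4.8 J.

4.8 J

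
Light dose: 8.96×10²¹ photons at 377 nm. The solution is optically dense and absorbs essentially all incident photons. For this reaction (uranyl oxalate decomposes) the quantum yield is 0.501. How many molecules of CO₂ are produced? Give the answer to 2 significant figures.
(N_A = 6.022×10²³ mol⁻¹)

4.5×10²¹ molecules

Moles of photons: 8.96×10²¹ / 6.022×10²³ = 0.01488 mol.
Product: Φ × n_abs = 0.501 × 0.01488 = 0.007455 mol.
As a count: 0.007455 × 6.022×10²³ = 4.5×10²¹.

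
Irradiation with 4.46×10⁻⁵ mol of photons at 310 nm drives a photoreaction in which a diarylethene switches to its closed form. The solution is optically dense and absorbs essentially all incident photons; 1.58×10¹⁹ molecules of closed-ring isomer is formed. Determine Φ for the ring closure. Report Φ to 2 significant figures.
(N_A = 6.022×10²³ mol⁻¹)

Φ = 0.59

Product: 1.58×10¹⁹ / 6.022×10²³ = 2.624×10⁻⁵ mol.
Φ = 2.624×10⁻⁵ mol / 4.46×10⁻⁵ mol photons = 0.59.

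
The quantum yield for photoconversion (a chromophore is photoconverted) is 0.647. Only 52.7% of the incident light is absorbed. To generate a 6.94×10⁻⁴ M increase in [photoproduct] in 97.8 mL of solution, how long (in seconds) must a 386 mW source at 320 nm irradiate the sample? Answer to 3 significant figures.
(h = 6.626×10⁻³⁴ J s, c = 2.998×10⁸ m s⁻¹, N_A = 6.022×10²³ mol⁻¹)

t ≈ 193 s

Product: (6.94×10⁻⁴ M)(0.0978 L) = 6.787×10⁻⁵ mol.
Photons that must be absorbed: 6.787×10⁻⁵ / 0.647 = 1.049×10⁻⁴ mol.
Incident photons needed: 1.049×10⁻⁴ / 0.527 = 1.991×10⁻⁴ mol.
Photon energy: hc/λ = 6.208×10⁻¹⁹ J; per mole, 3.738×10⁵ J mol⁻¹.
Energy required: 1.991×10⁻⁴ × 3.738×10⁵ = 74.42 J.
Time: 74.42 J / 0.386 W = 193 s.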